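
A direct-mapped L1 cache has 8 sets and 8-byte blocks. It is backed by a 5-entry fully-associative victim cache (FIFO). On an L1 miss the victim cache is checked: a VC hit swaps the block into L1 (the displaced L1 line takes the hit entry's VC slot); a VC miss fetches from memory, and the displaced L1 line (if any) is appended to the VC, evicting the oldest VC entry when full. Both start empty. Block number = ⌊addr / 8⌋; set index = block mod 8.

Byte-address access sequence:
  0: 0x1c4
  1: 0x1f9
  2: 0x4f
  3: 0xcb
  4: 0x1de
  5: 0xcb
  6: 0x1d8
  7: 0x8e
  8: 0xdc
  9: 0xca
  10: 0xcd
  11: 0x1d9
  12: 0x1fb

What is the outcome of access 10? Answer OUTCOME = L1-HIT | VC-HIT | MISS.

OUTCOME = L1-HIT

#0 0x1c4→b56/s0 MISS; vc=[]
#1 0x1f9→b63/s7 MISS; vc=[]
#2 0x4f→b9/s1 MISS; vc=[]
#3 0xcb→b25/s1 MISS; vc=[9]
#4 0x1de→b59/s3 MISS; vc=[9]
#5 0xcb→b25/s1 L1-HIT; vc=[9]
#6 0x1d8→b59/s3 L1-HIT; vc=[9]
#7 0x8e→b17/s1 MISS; vc=[9,25]
#8 0xdc→b27/s3 MISS; vc=[9,25,59]
#9 0xca→b25/s1 VC-HIT; vc=[9,17,59]
#10 0xcd→b25/s1 L1-HIT; vc=[9,17,59]
#11 0x1d9→b59/s3 VC-HIT; vc=[9,17,27]
#12 0x1fb→b63/s7 L1-HIT; vc=[9,17,27]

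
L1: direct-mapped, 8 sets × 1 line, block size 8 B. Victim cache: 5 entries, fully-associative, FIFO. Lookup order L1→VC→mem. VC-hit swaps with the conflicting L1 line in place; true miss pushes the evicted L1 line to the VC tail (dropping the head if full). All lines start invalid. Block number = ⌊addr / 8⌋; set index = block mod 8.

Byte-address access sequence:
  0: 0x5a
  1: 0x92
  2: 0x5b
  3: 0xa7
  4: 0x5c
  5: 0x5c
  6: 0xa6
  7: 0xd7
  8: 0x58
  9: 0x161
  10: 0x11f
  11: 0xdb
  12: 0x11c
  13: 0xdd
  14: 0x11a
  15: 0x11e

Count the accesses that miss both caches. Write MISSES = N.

0: 0x5a (blk 11, set 3) → MISS  vc=[]
1: 0x92 (blk 18, set 2) → MISS  vc=[]
2: 0x5b (blk 11, set 3) → L1-HIT  vc=[]
3: 0xa7 (blk 20, set 4) → MISS  vc=[]
4: 0x5c (blk 11, set 3) → L1-HIT  vc=[]
5: 0x5c (blk 11, set 3) → L1-HIT  vc=[]
6: 0xa6 (blk 20, set 4) → L1-HIT  vc=[]
7: 0xd7 (blk 26, set 2) → MISS  vc=[18]
8: 0x58 (blk 11, set 3) → L1-HIT  vc=[18]
9: 0x161 (blk 44, set 4) → MISS  vc=[18, 20]
10: 0x11f (blk 35, set 3) → MISS  vc=[18, 20, 11]
11: 0xdb (blk 27, set 3) → MISS  vc=[18, 20, 11, 35]
12: 0x11c (blk 35, set 3) → VC-HIT  vc=[18, 20, 11, 27]
13: 0xdd (blk 27, set 3) → VC-HIT  vc=[18, 20, 11, 35]
14: 0x11a (blk 35, set 3) → VC-HIT  vc=[18, 20, 11, 27]
15: 0x11e (blk 35, set 3) → L1-HIT  vc=[18, 20, 11, 27]

MISSES = 7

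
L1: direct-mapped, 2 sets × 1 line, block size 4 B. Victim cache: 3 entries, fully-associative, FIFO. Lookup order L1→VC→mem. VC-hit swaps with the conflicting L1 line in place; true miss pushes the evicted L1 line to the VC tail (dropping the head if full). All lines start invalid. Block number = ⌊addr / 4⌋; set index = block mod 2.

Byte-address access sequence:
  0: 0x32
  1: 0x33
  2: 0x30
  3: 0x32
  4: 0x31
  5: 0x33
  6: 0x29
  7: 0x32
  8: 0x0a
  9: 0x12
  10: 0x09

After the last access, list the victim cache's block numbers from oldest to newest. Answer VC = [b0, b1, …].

0: 0x32 (blk 12, set 0) → MISS  vc=[]
1: 0x33 (blk 12, set 0) → L1-HIT  vc=[]
2: 0x30 (blk 12, set 0) → L1-HIT  vc=[]
3: 0x32 (blk 12, set 0) → L1-HIT  vc=[]
4: 0x31 (blk 12, set 0) → L1-HIT  vc=[]
5: 0x33 (blk 12, set 0) → L1-HIT  vc=[]
6: 0x29 (blk 10, set 0) → MISS  vc=[12]
7: 0x32 (blk 12, set 0) → VC-HIT  vc=[10]
8: 0xa (blk 2, set 0) → MISS  vc=[10, 12]
9: 0x12 (blk 4, set 0) → MISS  vc=[10, 12, 2]
10: 0x9 (blk 2, set 0) → VC-HIT  vc=[10, 12, 4]

VC = [10, 12, 4]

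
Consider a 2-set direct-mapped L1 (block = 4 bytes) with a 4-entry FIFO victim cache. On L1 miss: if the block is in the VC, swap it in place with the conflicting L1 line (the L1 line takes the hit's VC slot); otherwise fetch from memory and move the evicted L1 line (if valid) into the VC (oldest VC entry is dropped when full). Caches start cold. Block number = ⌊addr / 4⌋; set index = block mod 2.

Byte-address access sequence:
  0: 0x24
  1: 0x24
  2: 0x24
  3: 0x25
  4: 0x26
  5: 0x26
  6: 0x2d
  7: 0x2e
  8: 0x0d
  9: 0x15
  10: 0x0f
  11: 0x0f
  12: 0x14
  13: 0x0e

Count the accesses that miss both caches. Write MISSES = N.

MISSES = 4

#0 0x24→b9/s1 MISS; vc=[]
#1 0x24→b9/s1 L1-HIT; vc=[]
#2 0x24→b9/s1 L1-HIT; vc=[]
#3 0x25→b9/s1 L1-HIT; vc=[]
#4 0x26→b9/s1 L1-HIT; vc=[]
#5 0x26→b9/s1 L1-HIT; vc=[]
#6 0x2d→b11/s1 MISS; vc=[9]
#7 0x2e→b11/s1 L1-HIT; vc=[9]
#8 0xd→b3/s1 MISS; vc=[9,11]
#9 0x15→b5/s1 MISS; vc=[9,11,3]
#10 0xf→b3/s1 VC-HIT; vc=[9,11,5]
#11 0xf→b3/s1 L1-HIT; vc=[9,11,5]
#12 0x14→b5/s1 VC-HIT; vc=[9,11,3]
#13 0xe→b3/s1 VC-HIT; vc=[9,11,5]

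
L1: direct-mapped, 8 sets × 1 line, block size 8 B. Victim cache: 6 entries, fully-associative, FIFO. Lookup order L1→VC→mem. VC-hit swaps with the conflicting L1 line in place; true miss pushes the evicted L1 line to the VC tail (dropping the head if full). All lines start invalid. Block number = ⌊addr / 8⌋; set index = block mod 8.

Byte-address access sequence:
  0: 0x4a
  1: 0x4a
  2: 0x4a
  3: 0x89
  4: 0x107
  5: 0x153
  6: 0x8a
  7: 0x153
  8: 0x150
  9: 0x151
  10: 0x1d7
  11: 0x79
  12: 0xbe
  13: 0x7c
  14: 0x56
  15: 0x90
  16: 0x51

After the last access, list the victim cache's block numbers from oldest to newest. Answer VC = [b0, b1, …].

  [0] addr=0x4a blk=9 s=1: MISS | VC []
  [1] addr=0x4a blk=9 s=1: L1-HIT | VC []
  [2] addr=0x4a blk=9 s=1: L1-HIT | VC []
  [3] addr=0x89 blk=17 s=1: MISS | VC [9]
  [4] addr=0x107 blk=32 s=0: MISS | VC [9]
  [5] addr=0x153 blk=42 s=2: MISS | VC [9]
  [6] addr=0x8a blk=17 s=1: L1-HIT | VC [9]
  [7] addr=0x153 blk=42 s=2: L1-HIT | VC [9]
  [8] addr=0x150 blk=42 s=2: L1-HIT | VC [9]
  [9] addr=0x151 blk=42 s=2: L1-HIT | VC [9]
  [10] addr=0x1d7 blk=58 s=2: MISS | VC [9, 42]
  [11] addr=0x79 blk=15 s=7: MISS | VC [9, 42]
  [12] addr=0xbe blk=23 s=7: MISS | VC [9, 42, 15]
  [13] addr=0x7c blk=15 s=7: VC-HIT | VC [9, 42, 23]
  [14] addr=0x56 blk=10 s=2: MISS | VC [9, 42, 23, 58]
  [15] addr=0x90 blk=18 s=2: MISS | VC [9, 42, 23, 58, 10]
  [16] addr=0x51 blk=10 s=2: VC-HIT | VC [9, 42, 23, 58, 18]

VC = [9, 42, 23, 58, 18]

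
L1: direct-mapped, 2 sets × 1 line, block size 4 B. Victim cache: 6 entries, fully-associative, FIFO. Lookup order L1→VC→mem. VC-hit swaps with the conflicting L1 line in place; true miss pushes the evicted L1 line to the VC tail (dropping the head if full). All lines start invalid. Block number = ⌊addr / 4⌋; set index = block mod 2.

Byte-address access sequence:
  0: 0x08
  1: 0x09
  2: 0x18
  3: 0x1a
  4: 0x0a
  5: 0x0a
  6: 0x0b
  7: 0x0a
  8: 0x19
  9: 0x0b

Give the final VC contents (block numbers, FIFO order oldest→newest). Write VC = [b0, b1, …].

VC = [6]

0: 0x8 (blk 2, set 0) → MISS  vc=[]
1: 0x9 (blk 2, set 0) → L1-HIT  vc=[]
2: 0x18 (blk 6, set 0) → MISS  vc=[2]
3: 0x1a (blk 6, set 0) → L1-HIT  vc=[2]
4: 0xa (blk 2, set 0) → VC-HIT  vc=[6]
5: 0xa (blk 2, set 0) → L1-HIT  vc=[6]
6: 0xb (blk 2, set 0) → L1-HIT  vc=[6]
7: 0xa (blk 2, set 0) → L1-HIT  vc=[6]
8: 0x19 (blk 6, set 0) → VC-HIT  vc=[2]
9: 0xb (blk 2, set 0) → VC-HIT  vc=[6]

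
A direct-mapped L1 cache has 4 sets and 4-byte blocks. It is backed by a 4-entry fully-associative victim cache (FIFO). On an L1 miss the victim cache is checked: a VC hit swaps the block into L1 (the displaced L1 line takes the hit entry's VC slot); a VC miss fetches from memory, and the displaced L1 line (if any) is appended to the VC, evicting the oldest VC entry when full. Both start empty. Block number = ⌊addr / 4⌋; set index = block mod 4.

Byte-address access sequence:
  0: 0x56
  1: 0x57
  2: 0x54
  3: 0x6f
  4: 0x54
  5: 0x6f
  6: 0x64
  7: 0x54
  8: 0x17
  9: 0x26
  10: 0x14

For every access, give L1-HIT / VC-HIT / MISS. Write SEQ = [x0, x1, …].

SEQ = [MISS, L1-HIT, L1-HIT, MISS, L1-HIT, L1-HIT, MISS, VC-HIT, MISS, MISS, VC-HIT]

0: 0x56 (blk 21, set 1) → MISS  vc=[]
1: 0x57 (blk 21, set 1) → L1-HIT  vc=[]
2: 0x54 (blk 21, set 1) → L1-HIT  vc=[]
3: 0x6f (blk 27, set 3) → MISS  vc=[]
4: 0x54 (blk 21, set 1) → L1-HIT  vc=[]
5: 0x6f (blk 27, set 3) → L1-HIT  vc=[]
6: 0x64 (blk 25, set 1) → MISS  vc=[21]
7: 0x54 (blk 21, set 1) → VC-HIT  vc=[25]
8: 0x17 (blk 5, set 1) → MISS  vc=[25, 21]
9: 0x26 (blk 9, set 1) → MISS  vc=[25, 21, 5]
10: 0x14 (blk 5, set 1) → VC-HIT  vc=[25, 21, 9]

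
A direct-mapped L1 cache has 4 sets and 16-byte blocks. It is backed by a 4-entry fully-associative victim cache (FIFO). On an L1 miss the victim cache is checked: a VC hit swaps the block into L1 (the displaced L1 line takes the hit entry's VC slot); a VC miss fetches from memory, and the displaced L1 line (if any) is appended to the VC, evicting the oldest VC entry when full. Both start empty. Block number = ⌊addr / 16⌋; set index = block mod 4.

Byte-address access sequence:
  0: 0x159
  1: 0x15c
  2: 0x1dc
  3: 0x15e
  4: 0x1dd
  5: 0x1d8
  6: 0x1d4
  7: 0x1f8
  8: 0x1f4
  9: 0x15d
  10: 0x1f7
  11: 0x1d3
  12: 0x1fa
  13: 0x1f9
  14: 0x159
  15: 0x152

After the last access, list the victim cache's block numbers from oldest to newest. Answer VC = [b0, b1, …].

  [0] addr=0x159 blk=21 s=1: MISS | VC []
  [1] addr=0x15c blk=21 s=1: L1-HIT | VC []
  [2] addr=0x1dc blk=29 s=1: MISS | VC [21]
  [3] addr=0x15e blk=21 s=1: VC-HIT | VC [29]
  [4] addr=0x1dd blk=29 s=1: VC-HIT | VC [21]
  [5] addr=0x1d8 blk=29 s=1: L1-HIT | VC [21]
  [6] addr=0x1d4 blk=29 s=1: L1-HIT | VC [21]
  [7] addr=0x1f8 blk=31 s=3: MISS | VC [21]
  [8] addr=0x1f4 blk=31 s=3: L1-HIT | VC [21]
  [9] addr=0x15d blk=21 s=1: VC-HIT | VC [29]
  [10] addr=0x1f7 blk=31 s=3: L1-HIT | VC [29]
  [11] addr=0x1d3 blk=29 s=1: VC-HIT | VC [21]
  [12] addr=0x1fa blk=31 s=3: L1-HIT | VC [21]
  [13] addr=0x1f9 blk=31 s=3: L1-HIT | VC [21]
  [14] addr=0x159 blk=21 s=1: VC-HIT | VC [29]
  [15] addr=0x152 blk=21 s=1: L1-HIT | VC [29]

VC = [29]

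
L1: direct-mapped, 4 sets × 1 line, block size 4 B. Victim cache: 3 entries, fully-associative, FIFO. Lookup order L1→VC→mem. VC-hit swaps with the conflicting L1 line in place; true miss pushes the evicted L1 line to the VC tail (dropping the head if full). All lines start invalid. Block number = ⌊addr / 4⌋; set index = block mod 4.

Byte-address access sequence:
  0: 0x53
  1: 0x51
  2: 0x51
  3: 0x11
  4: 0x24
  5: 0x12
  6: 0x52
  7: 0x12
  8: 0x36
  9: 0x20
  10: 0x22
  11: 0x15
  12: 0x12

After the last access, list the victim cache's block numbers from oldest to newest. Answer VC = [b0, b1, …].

VC = [9, 8, 13]

0: 0x53 (blk 20, set 0) → MISS  vc=[]
1: 0x51 (blk 20, set 0) → L1-HIT  vc=[]
2: 0x51 (blk 20, set 0) → L1-HIT  vc=[]
3: 0x11 (blk 4, set 0) → MISS  vc=[20]
4: 0x24 (blk 9, set 1) → MISS  vc=[20]
5: 0x12 (blk 4, set 0) → L1-HIT  vc=[20]
6: 0x52 (blk 20, set 0) → VC-HIT  vc=[4]
7: 0x12 (blk 4, set 0) → VC-HIT  vc=[20]
8: 0x36 (blk 13, set 1) → MISS  vc=[20, 9]
9: 0x20 (blk 8, set 0) → MISS  vc=[20, 9, 4]
10: 0x22 (blk 8, set 0) → L1-HIT  vc=[20, 9, 4]
11: 0x15 (blk 5, set 1) → MISS  vc=[9, 4, 13]
12: 0x12 (blk 4, set 0) → VC-HIT  vc=[9, 8, 13]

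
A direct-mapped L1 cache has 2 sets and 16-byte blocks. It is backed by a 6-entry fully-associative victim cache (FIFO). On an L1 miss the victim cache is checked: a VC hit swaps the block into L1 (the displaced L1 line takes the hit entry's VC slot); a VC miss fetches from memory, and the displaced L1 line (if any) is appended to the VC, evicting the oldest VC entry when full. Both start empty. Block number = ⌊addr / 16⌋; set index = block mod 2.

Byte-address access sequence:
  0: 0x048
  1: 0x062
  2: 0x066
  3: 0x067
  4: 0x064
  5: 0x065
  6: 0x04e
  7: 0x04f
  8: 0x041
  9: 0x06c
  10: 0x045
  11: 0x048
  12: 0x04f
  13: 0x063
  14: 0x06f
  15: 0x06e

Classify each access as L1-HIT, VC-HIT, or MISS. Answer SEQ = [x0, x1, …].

SEQ = [MISS, MISS, L1-HIT, L1-HIT, L1-HIT, L1-HIT, VC-HIT, L1-HIT, L1-HIT, VC-HIT, VC-HIT, L1-HIT, L1-HIT, VC-HIT, L1-HIT, L1-HIT]

#0 0x48→b4/s0 MISS; vc=[]
#1 0x62→b6/s0 MISS; vc=[4]
#2 0x66→b6/s0 L1-HIT; vc=[4]
#3 0x67→b6/s0 L1-HIT; vc=[4]
#4 0x64→b6/s0 L1-HIT; vc=[4]
#5 0x65→b6/s0 L1-HIT; vc=[4]
#6 0x4e→b4/s0 VC-HIT; vc=[6]
#7 0x4f→b4/s0 L1-HIT; vc=[6]
#8 0x41→b4/s0 L1-HIT; vc=[6]
#9 0x6c→b6/s0 VC-HIT; vc=[4]
#10 0x45→b4/s0 VC-HIT; vc=[6]
#11 0x48→b4/s0 L1-HIT; vc=[6]
#12 0x4f→b4/s0 L1-HIT; vc=[6]
#13 0x63→b6/s0 VC-HIT; vc=[4]
#14 0x6f→b6/s0 L1-HIT; vc=[4]
#15 0x6e→b6/s0 L1-HIT; vc=[4]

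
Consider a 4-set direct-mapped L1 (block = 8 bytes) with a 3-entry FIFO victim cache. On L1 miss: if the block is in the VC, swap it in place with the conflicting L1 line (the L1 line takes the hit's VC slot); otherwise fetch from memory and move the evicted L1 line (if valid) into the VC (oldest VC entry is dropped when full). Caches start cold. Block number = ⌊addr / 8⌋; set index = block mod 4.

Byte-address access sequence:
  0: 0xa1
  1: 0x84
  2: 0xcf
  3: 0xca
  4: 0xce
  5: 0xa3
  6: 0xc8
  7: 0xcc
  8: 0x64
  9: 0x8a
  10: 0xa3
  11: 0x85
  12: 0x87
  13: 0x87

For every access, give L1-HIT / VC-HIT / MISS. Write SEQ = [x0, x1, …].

SEQ = [MISS, MISS, MISS, L1-HIT, L1-HIT, VC-HIT, L1-HIT, L1-HIT, MISS, MISS, VC-HIT, VC-HIT, L1-HIT, L1-HIT]

0: 0xa1 (blk 20, set 0) → MISS  vc=[]
1: 0x84 (blk 16, set 0) → MISS  vc=[20]
2: 0xcf (blk 25, set 1) → MISS  vc=[20]
3: 0xca (blk 25, set 1) → L1-HIT  vc=[20]
4: 0xce (blk 25, set 1) → L1-HIT  vc=[20]
5: 0xa3 (blk 20, set 0) → VC-HIT  vc=[16]
6: 0xc8 (blk 25, set 1) → L1-HIT  vc=[16]
7: 0xcc (blk 25, set 1) → L1-HIT  vc=[16]
8: 0x64 (blk 12, set 0) → MISS  vc=[16, 20]
9: 0x8a (blk 17, set 1) → MISS  vc=[16, 20, 25]
10: 0xa3 (blk 20, set 0) → VC-HIT  vc=[16, 12, 25]
11: 0x85 (blk 16, set 0) → VC-HIT  vc=[20, 12, 25]
12: 0x87 (blk 16, set 0) → L1-HIT  vc=[20, 12, 25]
13: 0x87 (blk 16, set 0) → L1-HIT  vc=[20, 12, 25]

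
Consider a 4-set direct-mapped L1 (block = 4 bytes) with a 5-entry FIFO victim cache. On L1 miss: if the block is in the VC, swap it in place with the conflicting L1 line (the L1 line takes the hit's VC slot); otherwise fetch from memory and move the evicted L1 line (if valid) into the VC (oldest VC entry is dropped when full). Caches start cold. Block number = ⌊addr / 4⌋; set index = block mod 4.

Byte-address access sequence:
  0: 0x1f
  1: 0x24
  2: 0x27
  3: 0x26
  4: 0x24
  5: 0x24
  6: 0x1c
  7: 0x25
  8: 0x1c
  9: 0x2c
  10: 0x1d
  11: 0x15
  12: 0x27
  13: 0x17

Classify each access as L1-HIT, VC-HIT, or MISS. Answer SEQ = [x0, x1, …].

SEQ = [MISS, MISS, L1-HIT, L1-HIT, L1-HIT, L1-HIT, L1-HIT, L1-HIT, L1-HIT, MISS, VC-HIT, MISS, VC-HIT, VC-HIT]

#0 0x1f→b7/s3 MISS; vc=[]
#1 0x24→b9/s1 MISS; vc=[]
#2 0x27→b9/s1 L1-HIT; vc=[]
#3 0x26→b9/s1 L1-HIT; vc=[]
#4 0x24→b9/s1 L1-HIT; vc=[]
#5 0x24→b9/s1 L1-HIT; vc=[]
#6 0x1c→b7/s3 L1-HIT; vc=[]
#7 0x25→b9/s1 L1-HIT; vc=[]
#8 0x1c→b7/s3 L1-HIT; vc=[]
#9 0x2c→b11/s3 MISS; vc=[7]
#10 0x1d→b7/s3 VC-HIT; vc=[11]
#11 0x15→b5/s1 MISS; vc=[11,9]
#12 0x27→b9/s1 VC-HIT; vc=[11,5]
#13 0x17→b5/s1 VC-HIT; vc=[11,9]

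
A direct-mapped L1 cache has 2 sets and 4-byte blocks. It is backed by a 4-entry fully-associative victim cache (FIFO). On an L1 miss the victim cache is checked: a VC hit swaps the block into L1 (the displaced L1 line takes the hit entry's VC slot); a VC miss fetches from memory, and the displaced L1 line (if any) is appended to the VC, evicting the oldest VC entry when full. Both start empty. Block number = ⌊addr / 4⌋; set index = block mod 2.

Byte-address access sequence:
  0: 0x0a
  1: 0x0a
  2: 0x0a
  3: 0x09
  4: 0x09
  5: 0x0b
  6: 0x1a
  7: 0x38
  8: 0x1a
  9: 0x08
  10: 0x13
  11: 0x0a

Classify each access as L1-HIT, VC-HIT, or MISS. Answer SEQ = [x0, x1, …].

SEQ = [MISS, L1-HIT, L1-HIT, L1-HIT, L1-HIT, L1-HIT, MISS, MISS, VC-HIT, VC-HIT, MISS, VC-HIT]

#0 0xa→b2/s0 MISS; vc=[]
#1 0xa→b2/s0 L1-HIT; vc=[]
#2 0xa→b2/s0 L1-HIT; vc=[]
#3 0x9→b2/s0 L1-HIT; vc=[]
#4 0x9→b2/s0 L1-HIT; vc=[]
#5 0xb→b2/s0 L1-HIT; vc=[]
#6 0x1a→b6/s0 MISS; vc=[2]
#7 0x38→b14/s0 MISS; vc=[2,6]
#8 0x1a→b6/s0 VC-HIT; vc=[2,14]
#9 0x8→b2/s0 VC-HIT; vc=[6,14]
#10 0x13→b4/s0 MISS; vc=[6,14,2]
#11 0xa→b2/s0 VC-HIT; vc=[6,14,4]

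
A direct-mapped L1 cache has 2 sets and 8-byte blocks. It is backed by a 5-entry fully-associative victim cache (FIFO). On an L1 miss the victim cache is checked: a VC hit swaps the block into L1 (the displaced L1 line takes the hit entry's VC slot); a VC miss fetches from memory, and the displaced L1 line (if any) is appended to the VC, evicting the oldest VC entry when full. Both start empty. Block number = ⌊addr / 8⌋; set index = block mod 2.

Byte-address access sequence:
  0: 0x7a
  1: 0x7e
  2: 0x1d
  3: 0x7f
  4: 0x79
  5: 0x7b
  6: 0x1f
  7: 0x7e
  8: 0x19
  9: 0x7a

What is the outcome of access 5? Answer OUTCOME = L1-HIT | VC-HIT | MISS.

0: 0x7a (blk 15, set 1) → MISS  vc=[]
1: 0x7e (blk 15, set 1) → L1-HIT  vc=[]
2: 0x1d (blk 3, set 1) → MISS  vc=[15]
3: 0x7f (blk 15, set 1) → VC-HIT  vc=[3]
4: 0x79 (blk 15, set 1) → L1-HIT  vc=[3]
5: 0x7b (blk 15, set 1) → L1-HIT  vc=[3]
6: 0x1f (blk 3, set 1) → VC-HIT  vc=[15]
7: 0x7e (blk 15, set 1) → VC-HIT  vc=[3]
8: 0x19 (blk 3, set 1) → VC-HIT  vc=[15]
9: 0x7a (blk 15, set 1) → VC-HIT  vc=[3]

OUTCOME = L1-HIT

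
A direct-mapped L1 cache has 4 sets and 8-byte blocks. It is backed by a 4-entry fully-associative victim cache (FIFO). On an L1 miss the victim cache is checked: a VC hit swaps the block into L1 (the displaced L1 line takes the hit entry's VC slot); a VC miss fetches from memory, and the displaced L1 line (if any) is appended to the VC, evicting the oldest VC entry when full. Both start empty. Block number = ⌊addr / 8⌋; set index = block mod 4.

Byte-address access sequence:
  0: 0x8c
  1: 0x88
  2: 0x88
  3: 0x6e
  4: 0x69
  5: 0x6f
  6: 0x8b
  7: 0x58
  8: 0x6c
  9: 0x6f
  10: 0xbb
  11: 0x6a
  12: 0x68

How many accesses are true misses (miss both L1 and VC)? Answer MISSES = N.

0: 0x8c (blk 17, set 1) → MISS  vc=[]
1: 0x88 (blk 17, set 1) → L1-HIT  vc=[]
2: 0x88 (blk 17, set 1) → L1-HIT  vc=[]
3: 0x6e (blk 13, set 1) → MISS  vc=[17]
4: 0x69 (blk 13, set 1) → L1-HIT  vc=[17]
5: 0x6f (blk 13, set 1) → L1-HIT  vc=[17]
6: 0x8b (blk 17, set 1) → VC-HIT  vc=[13]
7: 0x58 (blk 11, set 3) → MISS  vc=[13]
8: 0x6c (blk 13, set 1) → VC-HIT  vc=[17]
9: 0x6f (blk 13, set 1) → L1-HIT  vc=[17]
10: 0xbb (blk 23, set 3) → MISS  vc=[17, 11]
11: 0x6a (blk 13, set 1) → L1-HIT  vc=[17, 11]
12: 0x68 (blk 13, set 1) → L1-HIT  vc=[17, 11]

MISSES = 4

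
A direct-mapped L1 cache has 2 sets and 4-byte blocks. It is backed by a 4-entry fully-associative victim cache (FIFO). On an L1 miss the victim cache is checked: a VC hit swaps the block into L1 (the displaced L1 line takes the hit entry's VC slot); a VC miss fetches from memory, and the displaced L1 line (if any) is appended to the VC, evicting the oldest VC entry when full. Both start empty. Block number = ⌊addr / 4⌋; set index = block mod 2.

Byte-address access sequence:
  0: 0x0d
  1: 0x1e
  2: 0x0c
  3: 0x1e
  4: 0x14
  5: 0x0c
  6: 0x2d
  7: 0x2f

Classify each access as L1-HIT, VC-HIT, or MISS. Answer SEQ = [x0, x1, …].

SEQ = [MISS, MISS, VC-HIT, VC-HIT, MISS, VC-HIT, MISS, L1-HIT]

  [0] addr=0xd blk=3 s=1: MISS | VC []
  [1] addr=0x1e blk=7 s=1: MISS | VC [3]
  [2] addr=0xc blk=3 s=1: VC-HIT | VC [7]
  [3] addr=0x1e blk=7 s=1: VC-HIT | VC [3]
  [4] addr=0x14 blk=5 s=1: MISS | VC [3, 7]
  [5] addr=0xc blk=3 s=1: VC-HIT | VC [5, 7]
  [6] addr=0x2d blk=11 s=1: MISS | VC [5, 7, 3]
  [7] addr=0x2f blk=11 s=1: L1-HIT | VC [5, 7, 3]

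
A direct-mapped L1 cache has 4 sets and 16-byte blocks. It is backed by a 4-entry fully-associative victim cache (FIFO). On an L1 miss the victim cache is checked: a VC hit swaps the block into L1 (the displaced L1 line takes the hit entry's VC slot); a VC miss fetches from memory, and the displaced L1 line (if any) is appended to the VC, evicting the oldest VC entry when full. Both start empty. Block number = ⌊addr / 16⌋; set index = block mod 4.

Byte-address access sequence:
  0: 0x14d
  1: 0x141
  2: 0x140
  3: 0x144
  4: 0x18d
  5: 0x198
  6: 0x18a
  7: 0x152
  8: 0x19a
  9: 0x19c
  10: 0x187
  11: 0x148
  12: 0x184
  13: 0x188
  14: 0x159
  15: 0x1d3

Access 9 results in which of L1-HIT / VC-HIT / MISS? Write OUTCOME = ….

OUTCOME = L1-HIT

#0 0x14d→b20/s0 MISS; vc=[]
#1 0x141→b20/s0 L1-HIT; vc=[]
#2 0x140→b20/s0 L1-HIT; vc=[]
#3 0x144→b20/s0 L1-HIT; vc=[]
#4 0x18d→b24/s0 MISS; vc=[20]
#5 0x198→b25/s1 MISS; vc=[20]
#6 0x18a→b24/s0 L1-HIT; vc=[20]
#7 0x152→b21/s1 MISS; vc=[20,25]
#8 0x19a→b25/s1 VC-HIT; vc=[20,21]
#9 0x19c→b25/s1 L1-HIT; vc=[20,21]
#10 0x187→b24/s0 L1-HIT; vc=[20,21]
#11 0x148→b20/s0 VC-HIT; vc=[24,21]
#12 0x184→b24/s0 VC-HIT; vc=[20,21]
#13 0x188→b24/s0 L1-HIT; vc=[20,21]
#14 0x159→b21/s1 VC-HIT; vc=[20,25]
#15 0x1d3→b29/s1 MISS; vc=[20,25,21]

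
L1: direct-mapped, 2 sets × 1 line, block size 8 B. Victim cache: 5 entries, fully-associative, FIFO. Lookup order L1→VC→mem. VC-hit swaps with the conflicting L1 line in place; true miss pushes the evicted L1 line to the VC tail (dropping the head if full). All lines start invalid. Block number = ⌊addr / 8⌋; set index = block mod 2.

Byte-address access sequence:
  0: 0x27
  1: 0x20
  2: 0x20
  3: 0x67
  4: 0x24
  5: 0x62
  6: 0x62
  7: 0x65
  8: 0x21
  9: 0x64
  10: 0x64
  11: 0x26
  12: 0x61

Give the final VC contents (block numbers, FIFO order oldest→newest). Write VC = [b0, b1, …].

VC = [4]

  [0] addr=0x27 blk=4 s=0: MISS | VC []
  [1] addr=0x20 blk=4 s=0: L1-HIT | VC []
  [2] addr=0x20 blk=4 s=0: L1-HIT | VC []
  [3] addr=0x67 blk=12 s=0: MISS | VC [4]
  [4] addr=0x24 blk=4 s=0: VC-HIT | VC [12]
  [5] addr=0x62 blk=12 s=0: VC-HIT | VC [4]
  [6] addr=0x62 blk=12 s=0: L1-HIT | VC [4]
  [7] addr=0x65 blk=12 s=0: L1-HIT | VC [4]
  [8] addr=0x21 blk=4 s=0: VC-HIT | VC [12]
  [9] addr=0x64 blk=12 s=0: VC-HIT | VC [4]
  [10] addr=0x64 blk=12 s=0: L1-HIT | VC [4]
  [11] addr=0x26 blk=4 s=0: VC-HIT | VC [12]
  [12] addr=0x61 blk=12 s=0: VC-HIT | VC [4]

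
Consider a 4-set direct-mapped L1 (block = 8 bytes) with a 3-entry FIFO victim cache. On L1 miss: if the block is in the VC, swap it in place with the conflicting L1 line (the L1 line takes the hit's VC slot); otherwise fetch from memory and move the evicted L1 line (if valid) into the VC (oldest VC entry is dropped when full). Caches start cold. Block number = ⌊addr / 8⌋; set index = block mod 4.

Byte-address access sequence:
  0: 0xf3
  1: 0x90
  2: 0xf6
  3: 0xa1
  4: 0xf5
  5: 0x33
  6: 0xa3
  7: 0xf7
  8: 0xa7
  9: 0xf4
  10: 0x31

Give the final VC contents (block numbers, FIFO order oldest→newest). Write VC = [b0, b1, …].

VC = [18, 30]

0: 0xf3 (blk 30, set 2) → MISS  vc=[]
1: 0x90 (blk 18, set 2) → MISS  vc=[30]
2: 0xf6 (blk 30, set 2) → VC-HIT  vc=[18]
3: 0xa1 (blk 20, set 0) → MISS  vc=[18]
4: 0xf5 (blk 30, set 2) → L1-HIT  vc=[18]
5: 0x33 (blk 6, set 2) → MISS  vc=[18, 30]
6: 0xa3 (blk 20, set 0) → L1-HIT  vc=[18, 30]
7: 0xf7 (blk 30, set 2) → VC-HIT  vc=[18, 6]
8: 0xa7 (blk 20, set 0) → L1-HIT  vc=[18, 6]
9: 0xf4 (blk 30, set 2) → L1-HIT  vc=[18, 6]
10: 0x31 (blk 6, set 2) → VC-HIT  vc=[18, 30]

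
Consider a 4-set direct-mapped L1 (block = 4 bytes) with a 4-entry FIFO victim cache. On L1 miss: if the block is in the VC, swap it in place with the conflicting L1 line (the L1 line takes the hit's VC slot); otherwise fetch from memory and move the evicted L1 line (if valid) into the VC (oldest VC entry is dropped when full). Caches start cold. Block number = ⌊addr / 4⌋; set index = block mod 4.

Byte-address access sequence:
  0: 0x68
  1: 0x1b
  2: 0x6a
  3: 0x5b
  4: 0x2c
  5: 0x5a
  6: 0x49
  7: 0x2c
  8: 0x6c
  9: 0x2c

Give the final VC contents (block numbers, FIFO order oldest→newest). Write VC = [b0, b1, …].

VC = [6, 26, 22, 27]

#0 0x68→b26/s2 MISS; vc=[]
#1 0x1b→b6/s2 MISS; vc=[26]
#2 0x6a→b26/s2 VC-HIT; vc=[6]
#3 0x5b→b22/s2 MISS; vc=[6,26]
#4 0x2c→b11/s3 MISS; vc=[6,26]
#5 0x5a→b22/s2 L1-HIT; vc=[6,26]
#6 0x49→b18/s2 MISS; vc=[6,26,22]
#7 0x2c→b11/s3 L1-HIT; vc=[6,26,22]
#8 0x6c→b27/s3 MISS; vc=[6,26,22,11]
#9 0x2c→b11/s3 VC-HIT; vc=[6,26,22,27]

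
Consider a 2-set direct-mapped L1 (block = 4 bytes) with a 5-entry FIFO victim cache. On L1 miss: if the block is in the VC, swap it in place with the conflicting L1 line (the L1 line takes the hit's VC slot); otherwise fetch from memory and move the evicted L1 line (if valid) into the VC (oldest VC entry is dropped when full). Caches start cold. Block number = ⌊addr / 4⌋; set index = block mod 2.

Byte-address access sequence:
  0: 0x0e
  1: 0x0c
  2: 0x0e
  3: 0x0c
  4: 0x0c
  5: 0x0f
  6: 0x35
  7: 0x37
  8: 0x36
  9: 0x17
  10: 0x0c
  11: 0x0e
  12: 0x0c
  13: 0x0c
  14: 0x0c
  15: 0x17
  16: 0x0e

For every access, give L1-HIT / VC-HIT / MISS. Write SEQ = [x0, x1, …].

0: 0xe (blk 3, set 1) → MISS  vc=[]
1: 0xc (blk 3, set 1) → L1-HIT  vc=[]
2: 0xe (blk 3, set 1) → L1-HIT  vc=[]
3: 0xc (blk 3, set 1) → L1-HIT  vc=[]
4: 0xc (blk 3, set 1) → L1-HIT  vc=[]
5: 0xf (blk 3, set 1) → L1-HIT  vc=[]
6: 0x35 (blk 13, set 1) → MISS  vc=[3]
7: 0x37 (blk 13, set 1) → L1-HIT  vc=[3]
8: 0x36 (blk 13, set 1) → L1-HIT  vc=[3]
9: 0x17 (blk 5, set 1) → MISS  vc=[3, 13]
10: 0xc (blk 3, set 1) → VC-HIT  vc=[5, 13]
11: 0xe (blk 3, set 1) → L1-HIT  vc=[5, 13]
12: 0xc (blk 3, set 1) → L1-HIT  vc=[5, 13]
13: 0xc (blk 3, set 1) → L1-HIT  vc=[5, 13]
14: 0xc (blk 3, set 1) → L1-HIT  vc=[5, 13]
15: 0x17 (blk 5, set 1) → VC-HIT  vc=[3, 13]
16: 0xe (blk 3, set 1) → VC-HIT  vc=[5, 13]

SEQ = [MISS, L1-HIT, L1-HIT, L1-HIT, L1-HIT, L1-HIT, MISS, L1-HIT, L1-HIT, MISS, VC-HIT, L1-HIT, L1-HIT, L1-HIT, L1-HIT, VC-HIT, VC-HIT]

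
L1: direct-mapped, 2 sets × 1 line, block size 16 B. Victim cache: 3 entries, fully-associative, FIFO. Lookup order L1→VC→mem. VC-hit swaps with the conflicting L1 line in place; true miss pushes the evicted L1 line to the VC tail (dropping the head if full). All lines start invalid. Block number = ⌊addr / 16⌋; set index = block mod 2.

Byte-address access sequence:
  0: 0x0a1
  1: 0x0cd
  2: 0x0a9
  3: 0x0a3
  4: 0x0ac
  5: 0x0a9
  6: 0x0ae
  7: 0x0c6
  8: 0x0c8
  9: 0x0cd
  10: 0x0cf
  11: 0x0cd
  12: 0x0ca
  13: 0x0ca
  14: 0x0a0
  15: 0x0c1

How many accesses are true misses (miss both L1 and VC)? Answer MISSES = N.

0: 0xa1 (blk 10, set 0) → MISS  vc=[]
1: 0xcd (blk 12, set 0) → MISS  vc=[10]
2: 0xa9 (blk 10, set 0) → VC-HIT  vc=[12]
3: 0xa3 (blk 10, set 0) → L1-HIT  vc=[12]
4: 0xac (blk 10, set 0) → L1-HIT  vc=[12]
5: 0xa9 (blk 10, set 0) → L1-HIT  vc=[12]
6: 0xae (blk 10, set 0) → L1-HIT  vc=[12]
7: 0xc6 (blk 12, set 0) → VC-HIT  vc=[10]
8: 0xc8 (blk 12, set 0) → L1-HIT  vc=[10]
9: 0xcd (blk 12, set 0) → L1-HIT  vc=[10]
10: 0xcf (blk 12, set 0) → L1-HIT  vc=[10]
11: 0xcd (blk 12, set 0) → L1-HIT  vc=[10]
12: 0xca (blk 12, set 0) → L1-HIT  vc=[10]
13: 0xca (blk 12, set 0) → L1-HIT  vc=[10]
14: 0xa0 (blk 10, set 0) → VC-HIT  vc=[12]
15: 0xc1 (blk 12, set 0) → VC-HIT  vc=[10]

MISSES = 2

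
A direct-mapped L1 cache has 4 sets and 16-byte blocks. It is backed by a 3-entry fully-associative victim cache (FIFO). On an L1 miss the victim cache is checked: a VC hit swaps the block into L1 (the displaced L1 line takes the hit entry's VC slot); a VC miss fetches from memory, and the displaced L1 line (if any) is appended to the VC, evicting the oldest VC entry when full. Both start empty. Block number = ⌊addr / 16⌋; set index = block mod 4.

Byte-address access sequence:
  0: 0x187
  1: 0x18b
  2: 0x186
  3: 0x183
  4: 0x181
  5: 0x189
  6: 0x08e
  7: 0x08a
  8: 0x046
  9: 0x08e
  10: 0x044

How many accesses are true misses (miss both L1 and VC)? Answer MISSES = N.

0: 0x187 (blk 24, set 0) → MISS  vc=[]
1: 0x18b (blk 24, set 0) → L1-HIT  vc=[]
2: 0x186 (blk 24, set 0) → L1-HIT  vc=[]
3: 0x183 (blk 24, set 0) → L1-HIT  vc=[]
4: 0x181 (blk 24, set 0) → L1-HIT  vc=[]
5: 0x189 (blk 24, set 0) → L1-HIT  vc=[]
6: 0x8e (blk 8, set 0) → MISS  vc=[24]
7: 0x8a (blk 8, set 0) → L1-HIT  vc=[24]
8: 0x46 (blk 4, set 0) → MISS  vc=[24, 8]
9: 0x8e (blk 8, set 0) → VC-HIT  vc=[24, 4]
10: 0x44 (blk 4, set 0) → VC-HIT  vc=[24, 8]

MISSES = 3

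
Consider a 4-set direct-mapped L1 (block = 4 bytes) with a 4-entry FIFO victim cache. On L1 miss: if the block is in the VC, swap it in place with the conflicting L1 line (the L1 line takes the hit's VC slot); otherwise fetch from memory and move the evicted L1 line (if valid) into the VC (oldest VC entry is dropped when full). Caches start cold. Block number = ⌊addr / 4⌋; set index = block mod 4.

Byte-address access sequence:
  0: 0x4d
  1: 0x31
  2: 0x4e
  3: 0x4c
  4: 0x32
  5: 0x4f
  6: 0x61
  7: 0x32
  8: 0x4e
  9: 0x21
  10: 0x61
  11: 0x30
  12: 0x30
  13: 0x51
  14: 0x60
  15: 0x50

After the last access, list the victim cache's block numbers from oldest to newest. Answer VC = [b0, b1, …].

0: 0x4d (blk 19, set 3) → MISS  vc=[]
1: 0x31 (blk 12, set 0) → MISS  vc=[]
2: 0x4e (blk 19, set 3) → L1-HIT  vc=[]
3: 0x4c (blk 19, set 3) → L1-HIT  vc=[]
4: 0x32 (blk 12, set 0) → L1-HIT  vc=[]
5: 0x4f (blk 19, set 3) → L1-HIT  vc=[]
6: 0x61 (blk 24, set 0) → MISS  vc=[12]
7: 0x32 (blk 12, set 0) → VC-HIT  vc=[24]
8: 0x4e (blk 19, set 3) → L1-HIT  vc=[24]
9: 0x21 (blk 8, set 0) → MISS  vc=[24, 12]
10: 0x61 (blk 24, set 0) → VC-HIT  vc=[8, 12]
11: 0x30 (blk 12, set 0) → VC-HIT  vc=[8, 24]
12: 0x30 (blk 12, set 0) → L1-HIT  vc=[8, 24]
13: 0x51 (blk 20, set 0) → MISS  vc=[8, 24, 12]
14: 0x60 (blk 24, set 0) → VC-HIT  vc=[8, 20, 12]
15: 0x50 (blk 20, set 0) → VC-HIT  vc=[8, 24, 12]

VC = [8, 24, 12]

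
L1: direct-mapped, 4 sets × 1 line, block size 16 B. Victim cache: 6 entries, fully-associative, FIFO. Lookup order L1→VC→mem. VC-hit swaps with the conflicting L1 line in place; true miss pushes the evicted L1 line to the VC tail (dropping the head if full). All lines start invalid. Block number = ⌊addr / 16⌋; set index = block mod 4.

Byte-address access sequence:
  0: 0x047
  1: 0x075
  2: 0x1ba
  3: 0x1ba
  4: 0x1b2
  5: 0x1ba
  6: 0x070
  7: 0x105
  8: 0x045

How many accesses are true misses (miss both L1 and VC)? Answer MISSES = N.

MISSES = 4

#0 0x47→b4/s0 MISS; vc=[]
#1 0x75→b7/s3 MISS; vc=[]
#2 0x1ba→b27/s3 MISS; vc=[7]
#3 0x1ba→b27/s3 L1-HIT; vc=[7]
#4 0x1b2→b27/s3 L1-HIT; vc=[7]
#5 0x1ba→b27/s3 L1-HIT; vc=[7]
#6 0x70→b7/s3 VC-HIT; vc=[27]
#7 0x105→b16/s0 MISS; vc=[27,4]
#8 0x45→b4/s0 VC-HIT; vc=[27,16]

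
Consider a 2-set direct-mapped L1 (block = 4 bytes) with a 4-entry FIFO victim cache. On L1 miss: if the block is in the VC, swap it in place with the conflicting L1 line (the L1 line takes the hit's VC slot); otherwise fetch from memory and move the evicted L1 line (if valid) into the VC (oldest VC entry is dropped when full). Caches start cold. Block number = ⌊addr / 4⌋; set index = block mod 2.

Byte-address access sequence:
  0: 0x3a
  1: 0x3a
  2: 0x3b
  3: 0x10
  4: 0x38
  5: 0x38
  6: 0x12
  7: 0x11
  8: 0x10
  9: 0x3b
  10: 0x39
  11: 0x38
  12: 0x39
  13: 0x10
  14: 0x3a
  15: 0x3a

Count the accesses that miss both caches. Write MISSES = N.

#0 0x3a→b14/s0 MISS; vc=[]
#1 0x3a→b14/s0 L1-HIT; vc=[]
#2 0x3b→b14/s0 L1-HIT; vc=[]
#3 0x10→b4/s0 MISS; vc=[14]
#4 0x38→b14/s0 VC-HIT; vc=[4]
#5 0x38→b14/s0 L1-HIT; vc=[4]
#6 0x12→b4/s0 VC-HIT; vc=[14]
#7 0x11→b4/s0 L1-HIT; vc=[14]
#8 0x10→b4/s0 L1-HIT; vc=[14]
#9 0x3b→b14/s0 VC-HIT; vc=[4]
#10 0x39→b14/s0 L1-HIT; vc=[4]
#11 0x38→b14/s0 L1-HIT; vc=[4]
#12 0x39→b14/s0 L1-HIT; vc=[4]
#13 0x10→b4/s0 VC-HIT; vc=[14]
#14 0x3a→b14/s0 VC-HIT; vc=[4]
#15 0x3a→b14/s0 L1-HIT; vc=[4]

MISSES = 2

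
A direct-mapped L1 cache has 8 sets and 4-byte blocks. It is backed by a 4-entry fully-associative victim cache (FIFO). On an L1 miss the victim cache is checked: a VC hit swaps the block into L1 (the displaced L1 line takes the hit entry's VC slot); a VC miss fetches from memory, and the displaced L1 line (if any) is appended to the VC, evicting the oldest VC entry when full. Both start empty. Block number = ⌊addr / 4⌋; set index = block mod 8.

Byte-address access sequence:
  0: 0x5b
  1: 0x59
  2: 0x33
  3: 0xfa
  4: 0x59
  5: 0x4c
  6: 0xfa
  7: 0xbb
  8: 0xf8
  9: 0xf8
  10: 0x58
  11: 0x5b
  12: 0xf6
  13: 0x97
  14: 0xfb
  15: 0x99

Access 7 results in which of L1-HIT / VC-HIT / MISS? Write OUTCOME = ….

OUTCOME = MISS

0: 0x5b (blk 22, set 6) → MISS  vc=[]
1: 0x59 (blk 22, set 6) → L1-HIT  vc=[]
2: 0x33 (blk 12, set 4) → MISS  vc=[]
3: 0xfa (blk 62, set 6) → MISS  vc=[22]
4: 0x59 (blk 22, set 6) → VC-HIT  vc=[62]
5: 0x4c (blk 19, set 3) → MISS  vc=[62]
6: 0xfa (blk 62, set 6) → VC-HIT  vc=[22]
7: 0xbb (blk 46, set 6) → MISS  vc=[22, 62]
8: 0xf8 (blk 62, set 6) → VC-HIT  vc=[22, 46]
9: 0xf8 (blk 62, set 6) → L1-HIT  vc=[22, 46]
10: 0x58 (blk 22, set 6) → VC-HIT  vc=[62, 46]
11: 0x5b (blk 22, set 6) → L1-HIT  vc=[62, 46]
12: 0xf6 (blk 61, set 5) → MISS  vc=[62, 46]
13: 0x97 (blk 37, set 5) → MISS  vc=[62, 46, 61]
14: 0xfb (blk 62, set 6) → VC-HIT  vc=[22, 46, 61]
15: 0x99 (blk 38, set 6) → MISS  vc=[22, 46, 61, 62]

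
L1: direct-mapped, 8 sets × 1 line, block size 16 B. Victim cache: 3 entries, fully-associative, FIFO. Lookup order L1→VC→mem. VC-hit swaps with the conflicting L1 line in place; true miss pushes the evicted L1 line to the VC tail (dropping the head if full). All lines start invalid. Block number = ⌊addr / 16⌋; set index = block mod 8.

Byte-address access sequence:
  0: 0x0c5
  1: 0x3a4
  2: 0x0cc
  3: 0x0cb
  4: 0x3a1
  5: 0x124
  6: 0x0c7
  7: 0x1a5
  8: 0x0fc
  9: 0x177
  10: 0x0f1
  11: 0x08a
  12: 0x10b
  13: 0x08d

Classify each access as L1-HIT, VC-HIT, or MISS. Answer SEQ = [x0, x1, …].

#0 0xc5→b12/s4 MISS; vc=[]
#1 0x3a4→b58/s2 MISS; vc=[]
#2 0xcc→b12/s4 L1-HIT; vc=[]
#3 0xcb→b12/s4 L1-HIT; vc=[]
#4 0x3a1→b58/s2 L1-HIT; vc=[]
#5 0x124→b18/s2 MISS; vc=[58]
#6 0xc7→b12/s4 L1-HIT; vc=[58]
#7 0x1a5→b26/s2 MISS; vc=[58,18]
#8 0xfc→b15/s7 MISS; vc=[58,18]
#9 0x177→b23/s7 MISS; vc=[58,18,15]
#10 0xf1→b15/s7 VC-HIT; vc=[58,18,23]
#11 0x8a→b8/s0 MISS; vc=[58,18,23]
#12 0x10b→b16/s0 MISS; vc=[18,23,8]
#13 0x8d→b8/s0 VC-HIT; vc=[18,23,16]

SEQ = [MISS, MISS, L1-HIT, L1-HIT, L1-HIT, MISS, L1-HIT, MISS, MISS, MISS, VC-HIT, MISS, MISS, VC-HIT]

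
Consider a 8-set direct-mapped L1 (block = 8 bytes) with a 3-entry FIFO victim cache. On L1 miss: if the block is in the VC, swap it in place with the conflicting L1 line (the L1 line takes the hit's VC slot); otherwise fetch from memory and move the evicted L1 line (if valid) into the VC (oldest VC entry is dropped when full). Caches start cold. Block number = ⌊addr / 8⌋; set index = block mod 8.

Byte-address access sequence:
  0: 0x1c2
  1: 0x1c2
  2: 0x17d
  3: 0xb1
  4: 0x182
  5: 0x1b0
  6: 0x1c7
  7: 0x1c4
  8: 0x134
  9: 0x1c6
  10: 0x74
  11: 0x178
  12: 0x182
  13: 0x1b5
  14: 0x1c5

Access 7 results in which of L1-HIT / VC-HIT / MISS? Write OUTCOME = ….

  [0] addr=0x1c2 blk=56 s=0: MISS | VC []
  [1] addr=0x1c2 blk=56 s=0: L1-HIT | VC []
  [2] addr=0x17d blk=47 s=7: MISS | VC []
  [3] addr=0xb1 blk=22 s=6: MISS | VC []
  [4] addr=0x182 blk=48 s=0: MISS | VC [56]
  [5] addr=0x1b0 blk=54 s=6: MISS | VC [56, 22]
  [6] addr=0x1c7 blk=56 s=0: VC-HIT | VC [48, 22]
  [7] addr=0x1c4 blk=56 s=0: L1-HIT | VC [48, 22]
  [8] addr=0x134 blk=38 s=6: MISS | VC [48, 22, 54]
  [9] addr=0x1c6 blk=56 s=0: L1-HIT | VC [48, 22, 54]
  [10] addr=0x74 blk=14 s=6: MISS | VC [22, 54, 38]
  [11] addr=0x178 blk=47 s=7: L1-HIT | VC [22, 54, 38]
  [12] addr=0x182 blk=48 s=0: MISS | VC [54, 38, 56]
  [13] addr=0x1b5 blk=54 s=6: VC-HIT | VC [14, 38, 56]
  [14] addr=0x1c5 blk=56 s=0: VC-HIT | VC [14, 38, 48]

OUTCOME = L1-HIT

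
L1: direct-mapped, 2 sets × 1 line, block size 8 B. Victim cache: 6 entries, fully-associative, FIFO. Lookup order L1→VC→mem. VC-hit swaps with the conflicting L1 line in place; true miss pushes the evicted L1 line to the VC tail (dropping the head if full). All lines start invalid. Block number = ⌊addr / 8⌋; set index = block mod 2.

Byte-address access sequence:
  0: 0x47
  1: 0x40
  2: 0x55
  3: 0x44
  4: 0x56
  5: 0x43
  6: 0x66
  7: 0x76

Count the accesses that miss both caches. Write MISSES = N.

MISSES = 4

0: 0x47 (blk 8, set 0) → MISS  vc=[]
1: 0x40 (blk 8, set 0) → L1-HIT  vc=[]
2: 0x55 (blk 10, set 0) → MISS  vc=[8]
3: 0x44 (blk 8, set 0) → VC-HIT  vc=[10]
4: 0x56 (blk 10, set 0) → VC-HIT  vc=[8]
5: 0x43 (blk 8, set 0) → VC-HIT  vc=[10]
6: 0x66 (blk 12, set 0) → MISS  vc=[10, 8]
7: 0x76 (blk 14, set 0) → MISS  vc=[10, 8, 12]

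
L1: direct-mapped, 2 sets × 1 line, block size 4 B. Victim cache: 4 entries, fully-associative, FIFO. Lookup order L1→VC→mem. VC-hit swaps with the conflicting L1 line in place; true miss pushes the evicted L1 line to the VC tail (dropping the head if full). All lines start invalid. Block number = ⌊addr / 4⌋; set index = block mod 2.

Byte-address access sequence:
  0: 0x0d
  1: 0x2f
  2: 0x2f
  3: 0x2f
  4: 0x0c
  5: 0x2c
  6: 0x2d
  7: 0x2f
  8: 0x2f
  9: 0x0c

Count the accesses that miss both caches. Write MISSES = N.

MISSES = 2

0: 0xd (blk 3, set 1) → MISS  vc=[]
1: 0x2f (blk 11, set 1) → MISS  vc=[3]
2: 0x2f (blk 11, set 1) → L1-HIT  vc=[3]
3: 0x2f (blk 11, set 1) → L1-HIT  vc=[3]
4: 0xc (blk 3, set 1) → VC-HIT  vc=[11]
5: 0x2c (blk 11, set 1) → VC-HIT  vc=[3]
6: 0x2d (blk 11, set 1) → L1-HIT  vc=[3]
7: 0x2f (blk 11, set 1) → L1-HIT  vc=[3]
8: 0x2f (blk 11, set 1) → L1-HIT  vc=[3]
9: 0xc (blk 3, set 1) → VC-HIT  vc=[11]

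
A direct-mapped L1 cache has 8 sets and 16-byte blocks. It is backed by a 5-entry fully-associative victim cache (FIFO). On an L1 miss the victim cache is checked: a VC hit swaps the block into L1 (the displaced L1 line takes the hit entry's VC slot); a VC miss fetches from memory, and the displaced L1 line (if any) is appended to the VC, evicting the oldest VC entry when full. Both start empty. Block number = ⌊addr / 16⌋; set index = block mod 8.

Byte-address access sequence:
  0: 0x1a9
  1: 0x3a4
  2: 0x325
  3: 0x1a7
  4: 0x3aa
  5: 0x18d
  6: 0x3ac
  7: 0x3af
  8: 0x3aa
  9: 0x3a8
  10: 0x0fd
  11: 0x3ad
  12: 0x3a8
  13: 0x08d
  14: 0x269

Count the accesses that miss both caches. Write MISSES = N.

MISSES = 7

  [0] addr=0x1a9 blk=26 s=2: MISS | VC []
  [1] addr=0x3a4 blk=58 s=2: MISS | VC [26]
  [2] addr=0x325 blk=50 s=2: MISS | VC [26, 58]
  [3] addr=0x1a7 blk=26 s=2: VC-HIT | VC [50, 58]
  [4] addr=0x3aa blk=58 s=2: VC-HIT | VC [50, 26]
  [5] addr=0x18d blk=24 s=0: MISS | VC [50, 26]
  [6] addr=0x3ac blk=58 s=2: L1-HIT | VC [50, 26]
  [7] addr=0x3af blk=58 s=2: L1-HIT | VC [50, 26]
  [8] addr=0x3aa blk=58 s=2: L1-HIT | VC [50, 26]
  [9] addr=0x3a8 blk=58 s=2: L1-HIT | VC [50, 26]
  [10] addr=0xfd blk=15 s=7: MISS | VC [50, 26]
  [11] addr=0x3ad blk=58 s=2: L1-HIT | VC [50, 26]
  [12] addr=0x3a8 blk=58 s=2: L1-HIT | VC [50, 26]
  [13] addr=0x8d blk=8 s=0: MISS | VC [50, 26, 24]
  [14] addr=0x269 blk=38 s=6: MISS | VC [50, 26, 24]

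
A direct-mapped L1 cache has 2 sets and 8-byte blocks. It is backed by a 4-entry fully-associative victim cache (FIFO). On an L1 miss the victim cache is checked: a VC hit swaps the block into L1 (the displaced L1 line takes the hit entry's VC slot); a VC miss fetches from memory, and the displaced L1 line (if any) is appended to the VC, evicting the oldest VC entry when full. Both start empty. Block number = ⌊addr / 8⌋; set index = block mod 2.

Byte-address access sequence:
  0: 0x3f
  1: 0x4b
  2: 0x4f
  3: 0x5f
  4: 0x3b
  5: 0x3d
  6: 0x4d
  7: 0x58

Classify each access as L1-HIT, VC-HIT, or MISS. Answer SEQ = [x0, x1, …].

SEQ = [MISS, MISS, L1-HIT, MISS, VC-HIT, L1-HIT, VC-HIT, VC-HIT]

0: 0x3f (blk 7, set 1) → MISS  vc=[]
1: 0x4b (blk 9, set 1) → MISS  vc=[7]
2: 0x4f (blk 9, set 1) → L1-HIT  vc=[7]
3: 0x5f (blk 11, set 1) → MISS  vc=[7, 9]
4: 0x3b (blk 7, set 1) → VC-HIT  vc=[11, 9]
5: 0x3d (blk 7, set 1) → L1-HIT  vc=[11, 9]
6: 0x4d (blk 9, set 1) → VC-HIT  vc=[11, 7]
7: 0x58 (blk 11, set 1) → VC-HIT  vc=[9, 7]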